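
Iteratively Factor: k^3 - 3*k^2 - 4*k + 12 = (k - 2)*(k^2 - k - 6) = (k - 2)*(k + 2)*(k - 3)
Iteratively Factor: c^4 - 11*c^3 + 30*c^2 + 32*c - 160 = (c - 4)*(c^3 - 7*c^2 + 2*c + 40) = (c - 5)*(c - 4)*(c^2 - 2*c - 8) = (c - 5)*(c - 4)*(c + 2)*(c - 4)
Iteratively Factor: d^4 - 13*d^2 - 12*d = (d - 4)*(d^3 + 4*d^2 + 3*d) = (d - 4)*(d + 3)*(d^2 + d) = d*(d - 4)*(d + 3)*(d + 1)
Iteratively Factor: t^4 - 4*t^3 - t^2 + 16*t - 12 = (t - 3)*(t^3 - t^2 - 4*t + 4) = (t - 3)*(t + 2)*(t^2 - 3*t + 2) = (t - 3)*(t - 1)*(t + 2)*(t - 2)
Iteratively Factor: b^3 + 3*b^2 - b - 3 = (b + 3)*(b^2 - 1) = (b - 1)*(b + 3)*(b + 1)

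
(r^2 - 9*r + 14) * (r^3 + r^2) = r^5 - 8*r^4 + 5*r^3 + 14*r^2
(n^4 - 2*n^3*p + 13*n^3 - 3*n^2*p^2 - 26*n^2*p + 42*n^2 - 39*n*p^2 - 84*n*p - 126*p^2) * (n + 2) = n^5 - 2*n^4*p + 15*n^4 - 3*n^3*p^2 - 30*n^3*p + 68*n^3 - 45*n^2*p^2 - 136*n^2*p + 84*n^2 - 204*n*p^2 - 168*n*p - 252*p^2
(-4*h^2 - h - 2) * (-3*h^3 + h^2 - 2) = 12*h^5 - h^4 + 5*h^3 + 6*h^2 + 2*h + 4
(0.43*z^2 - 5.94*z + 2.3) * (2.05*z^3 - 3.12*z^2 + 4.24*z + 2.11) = 0.8815*z^5 - 13.5186*z^4 + 25.071*z^3 - 31.4543*z^2 - 2.7814*z + 4.853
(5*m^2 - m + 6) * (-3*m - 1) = -15*m^3 - 2*m^2 - 17*m - 6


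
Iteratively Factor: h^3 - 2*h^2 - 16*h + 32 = (h - 4)*(h^2 + 2*h - 8) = (h - 4)*(h - 2)*(h + 4)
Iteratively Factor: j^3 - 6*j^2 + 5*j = (j - 1)*(j^2 - 5*j) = (j - 5)*(j - 1)*(j)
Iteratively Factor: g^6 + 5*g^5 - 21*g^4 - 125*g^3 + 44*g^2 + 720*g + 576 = (g + 4)*(g^5 + g^4 - 25*g^3 - 25*g^2 + 144*g + 144) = (g + 4)^2*(g^4 - 3*g^3 - 13*g^2 + 27*g + 36) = (g + 1)*(g + 4)^2*(g^3 - 4*g^2 - 9*g + 36) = (g - 4)*(g + 1)*(g + 4)^2*(g^2 - 9) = (g - 4)*(g - 3)*(g + 1)*(g + 4)^2*(g + 3)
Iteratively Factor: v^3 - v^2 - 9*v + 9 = (v + 3)*(v^2 - 4*v + 3) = (v - 1)*(v + 3)*(v - 3)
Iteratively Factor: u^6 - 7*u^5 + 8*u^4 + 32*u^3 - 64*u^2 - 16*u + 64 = (u + 1)*(u^5 - 8*u^4 + 16*u^3 + 16*u^2 - 80*u + 64) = (u - 2)*(u + 1)*(u^4 - 6*u^3 + 4*u^2 + 24*u - 32) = (u - 2)^2*(u + 1)*(u^3 - 4*u^2 - 4*u + 16) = (u - 2)^2*(u + 1)*(u + 2)*(u^2 - 6*u + 8) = (u - 4)*(u - 2)^2*(u + 1)*(u + 2)*(u - 2)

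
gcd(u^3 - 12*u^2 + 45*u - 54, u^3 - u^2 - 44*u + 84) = u - 6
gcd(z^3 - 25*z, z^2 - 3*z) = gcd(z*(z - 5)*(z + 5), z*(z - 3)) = z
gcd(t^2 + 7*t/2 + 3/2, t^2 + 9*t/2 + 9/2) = t + 3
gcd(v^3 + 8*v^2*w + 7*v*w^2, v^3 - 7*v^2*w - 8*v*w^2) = v^2 + v*w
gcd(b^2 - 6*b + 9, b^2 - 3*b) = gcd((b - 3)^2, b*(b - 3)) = b - 3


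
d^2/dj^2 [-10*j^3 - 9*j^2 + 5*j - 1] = -60*j - 18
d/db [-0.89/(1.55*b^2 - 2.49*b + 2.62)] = (2.759*b - 2.2161)/(1.55*b^2 - 2.49*b + 2.62)^2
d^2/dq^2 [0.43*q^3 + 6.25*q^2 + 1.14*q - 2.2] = 2.58*q + 12.5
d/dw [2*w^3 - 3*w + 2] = 6*w^2 - 3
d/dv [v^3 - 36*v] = 3*v^2 - 36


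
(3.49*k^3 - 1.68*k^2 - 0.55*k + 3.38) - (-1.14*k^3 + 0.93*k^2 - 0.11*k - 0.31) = 4.63*k^3 - 2.61*k^2 - 0.44*k + 3.69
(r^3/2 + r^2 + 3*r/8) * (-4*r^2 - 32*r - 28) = -2*r^5 - 20*r^4 - 95*r^3/2 - 40*r^2 - 21*r/2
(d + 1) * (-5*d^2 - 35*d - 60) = -5*d^3 - 40*d^2 - 95*d - 60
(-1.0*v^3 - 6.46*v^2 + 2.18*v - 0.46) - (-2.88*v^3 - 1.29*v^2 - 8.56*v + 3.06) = 1.88*v^3 - 5.17*v^2 + 10.74*v - 3.52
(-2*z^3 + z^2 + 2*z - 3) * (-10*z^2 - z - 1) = 20*z^5 - 8*z^4 - 19*z^3 + 27*z^2 + z + 3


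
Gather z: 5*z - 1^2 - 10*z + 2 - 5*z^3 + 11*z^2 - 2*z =-5*z^3 + 11*z^2 - 7*z + 1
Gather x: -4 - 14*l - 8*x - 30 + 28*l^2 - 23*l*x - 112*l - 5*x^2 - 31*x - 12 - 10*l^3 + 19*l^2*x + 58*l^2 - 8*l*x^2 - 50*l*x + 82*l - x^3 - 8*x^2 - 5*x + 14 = -10*l^3 + 86*l^2 - 44*l - x^3 + x^2*(-8*l - 13) + x*(19*l^2 - 73*l - 44) - 32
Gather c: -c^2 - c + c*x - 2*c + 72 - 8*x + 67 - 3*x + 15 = -c^2 + c*(x - 3) - 11*x + 154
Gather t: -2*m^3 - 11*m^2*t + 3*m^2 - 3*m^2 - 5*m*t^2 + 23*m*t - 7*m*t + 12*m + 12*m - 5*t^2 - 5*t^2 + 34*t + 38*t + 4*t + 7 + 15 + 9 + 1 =-2*m^3 + 24*m + t^2*(-5*m - 10) + t*(-11*m^2 + 16*m + 76) + 32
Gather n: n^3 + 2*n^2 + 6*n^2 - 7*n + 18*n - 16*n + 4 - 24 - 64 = n^3 + 8*n^2 - 5*n - 84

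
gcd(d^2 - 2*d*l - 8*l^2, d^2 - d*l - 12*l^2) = d - 4*l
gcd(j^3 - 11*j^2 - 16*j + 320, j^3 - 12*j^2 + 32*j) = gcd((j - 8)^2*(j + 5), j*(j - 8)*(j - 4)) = j - 8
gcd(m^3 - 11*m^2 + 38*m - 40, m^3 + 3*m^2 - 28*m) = m - 4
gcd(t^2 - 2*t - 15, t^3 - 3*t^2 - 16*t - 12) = 1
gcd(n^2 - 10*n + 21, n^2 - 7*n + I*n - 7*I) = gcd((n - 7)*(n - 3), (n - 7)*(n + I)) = n - 7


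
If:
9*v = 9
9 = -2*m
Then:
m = -9/2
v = 1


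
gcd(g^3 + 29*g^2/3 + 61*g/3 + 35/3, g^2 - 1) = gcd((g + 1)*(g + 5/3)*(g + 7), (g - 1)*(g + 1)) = g + 1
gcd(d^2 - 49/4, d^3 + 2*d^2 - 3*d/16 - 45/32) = 1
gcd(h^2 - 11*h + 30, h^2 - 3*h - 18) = h - 6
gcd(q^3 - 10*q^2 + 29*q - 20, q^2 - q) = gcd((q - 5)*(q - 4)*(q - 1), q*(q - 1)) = q - 1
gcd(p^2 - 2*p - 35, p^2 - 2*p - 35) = p^2 - 2*p - 35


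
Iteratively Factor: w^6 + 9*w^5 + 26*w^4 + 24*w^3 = (w)*(w^5 + 9*w^4 + 26*w^3 + 24*w^2) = w^2*(w^4 + 9*w^3 + 26*w^2 + 24*w) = w^2*(w + 2)*(w^3 + 7*w^2 + 12*w) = w^2*(w + 2)*(w + 3)*(w^2 + 4*w) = w^3*(w + 2)*(w + 3)*(w + 4)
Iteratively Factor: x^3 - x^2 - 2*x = (x + 1)*(x^2 - 2*x) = (x - 2)*(x + 1)*(x)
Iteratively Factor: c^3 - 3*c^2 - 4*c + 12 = (c - 2)*(c^2 - c - 6) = (c - 3)*(c - 2)*(c + 2)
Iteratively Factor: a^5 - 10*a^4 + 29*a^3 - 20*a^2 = (a - 1)*(a^4 - 9*a^3 + 20*a^2) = a*(a - 1)*(a^3 - 9*a^2 + 20*a) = a*(a - 4)*(a - 1)*(a^2 - 5*a) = a^2*(a - 4)*(a - 1)*(a - 5)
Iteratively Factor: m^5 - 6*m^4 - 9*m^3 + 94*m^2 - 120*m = (m - 5)*(m^4 - m^3 - 14*m^2 + 24*m) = (m - 5)*(m - 2)*(m^3 + m^2 - 12*m) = (m - 5)*(m - 3)*(m - 2)*(m^2 + 4*m) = (m - 5)*(m - 3)*(m - 2)*(m + 4)*(m)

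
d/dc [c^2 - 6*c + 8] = 2*c - 6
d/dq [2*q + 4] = 2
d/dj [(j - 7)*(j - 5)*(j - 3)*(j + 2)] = 4*j^3 - 39*j^2 + 82*j + 37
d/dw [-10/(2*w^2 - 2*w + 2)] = 5*(2*w - 1)/(w^2 - w + 1)^2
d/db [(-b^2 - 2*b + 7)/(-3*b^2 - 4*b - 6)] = 2*(-b^2 + 27*b + 20)/(9*b^4 + 24*b^3 + 52*b^2 + 48*b + 36)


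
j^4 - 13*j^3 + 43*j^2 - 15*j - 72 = (j - 8)*(j - 3)^2*(j + 1)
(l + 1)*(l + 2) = l^2 + 3*l + 2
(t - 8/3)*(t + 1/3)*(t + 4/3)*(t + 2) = t^4 + t^3 - 6*t^2 - 248*t/27 - 64/27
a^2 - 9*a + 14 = (a - 7)*(a - 2)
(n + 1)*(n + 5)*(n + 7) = n^3 + 13*n^2 + 47*n + 35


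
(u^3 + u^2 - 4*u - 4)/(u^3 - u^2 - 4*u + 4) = (u + 1)/(u - 1)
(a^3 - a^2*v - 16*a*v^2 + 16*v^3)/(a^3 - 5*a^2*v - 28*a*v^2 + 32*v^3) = (-a + 4*v)/(-a + 8*v)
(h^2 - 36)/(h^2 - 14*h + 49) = (h^2 - 36)/(h^2 - 14*h + 49)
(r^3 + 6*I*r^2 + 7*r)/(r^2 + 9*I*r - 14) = r*(r - I)/(r + 2*I)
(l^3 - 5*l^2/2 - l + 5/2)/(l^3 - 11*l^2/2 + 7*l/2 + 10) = (l - 1)/(l - 4)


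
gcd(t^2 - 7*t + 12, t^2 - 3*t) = t - 3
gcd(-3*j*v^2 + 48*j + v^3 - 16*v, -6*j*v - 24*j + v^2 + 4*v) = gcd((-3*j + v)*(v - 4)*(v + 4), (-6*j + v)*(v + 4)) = v + 4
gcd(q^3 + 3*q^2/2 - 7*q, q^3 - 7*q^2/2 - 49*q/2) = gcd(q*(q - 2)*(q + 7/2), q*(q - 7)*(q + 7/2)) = q^2 + 7*q/2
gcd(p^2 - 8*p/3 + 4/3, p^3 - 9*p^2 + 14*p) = p - 2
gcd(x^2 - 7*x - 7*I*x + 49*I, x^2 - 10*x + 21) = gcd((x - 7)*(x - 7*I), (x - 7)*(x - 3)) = x - 7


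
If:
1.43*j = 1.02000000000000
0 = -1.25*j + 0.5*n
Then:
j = 0.71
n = 1.78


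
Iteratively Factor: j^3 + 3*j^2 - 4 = (j + 2)*(j^2 + j - 2) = (j - 1)*(j + 2)*(j + 2)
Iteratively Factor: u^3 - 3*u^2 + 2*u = (u - 1)*(u^2 - 2*u) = (u - 2)*(u - 1)*(u)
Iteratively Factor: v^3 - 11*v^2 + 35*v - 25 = (v - 5)*(v^2 - 6*v + 5) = (v - 5)*(v - 1)*(v - 5)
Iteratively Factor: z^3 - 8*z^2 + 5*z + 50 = (z + 2)*(z^2 - 10*z + 25) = (z - 5)*(z + 2)*(z - 5)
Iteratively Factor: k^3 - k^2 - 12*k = (k - 4)*(k^2 + 3*k) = (k - 4)*(k + 3)*(k)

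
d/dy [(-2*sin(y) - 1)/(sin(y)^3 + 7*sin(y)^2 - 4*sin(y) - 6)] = (4*sin(y)^3 + 17*sin(y)^2 + 14*sin(y) + 8)*cos(y)/(sin(y)^3 + 7*sin(y)^2 - 4*sin(y) - 6)^2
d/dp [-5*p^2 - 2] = -10*p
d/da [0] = 0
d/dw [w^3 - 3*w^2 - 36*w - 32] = 3*w^2 - 6*w - 36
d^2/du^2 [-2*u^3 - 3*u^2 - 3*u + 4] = -12*u - 6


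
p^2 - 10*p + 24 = (p - 6)*(p - 4)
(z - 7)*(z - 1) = z^2 - 8*z + 7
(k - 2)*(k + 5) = k^2 + 3*k - 10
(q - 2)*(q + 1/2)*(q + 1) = q^3 - q^2/2 - 5*q/2 - 1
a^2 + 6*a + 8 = (a + 2)*(a + 4)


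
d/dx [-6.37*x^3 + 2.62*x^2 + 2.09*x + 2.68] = -19.11*x^2 + 5.24*x + 2.09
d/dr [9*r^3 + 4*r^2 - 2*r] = 27*r^2 + 8*r - 2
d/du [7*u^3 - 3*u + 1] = 21*u^2 - 3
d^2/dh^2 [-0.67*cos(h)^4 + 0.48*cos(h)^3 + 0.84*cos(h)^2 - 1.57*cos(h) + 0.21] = 10.72*cos(h)^4 - 4.32*cos(h)^3 - 11.4*cos(h)^2 + 4.45*cos(h) + 1.68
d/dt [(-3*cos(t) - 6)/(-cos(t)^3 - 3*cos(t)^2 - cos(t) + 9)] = 3*(27*cos(t) + 9*cos(2*t) + cos(3*t) + 31)*sin(t)/(2*(cos(t)^3 + 3*cos(t)^2 + cos(t) - 9)^2)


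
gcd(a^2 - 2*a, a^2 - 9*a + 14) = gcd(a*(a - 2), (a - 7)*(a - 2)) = a - 2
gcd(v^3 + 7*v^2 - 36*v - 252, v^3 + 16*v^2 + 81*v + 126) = v^2 + 13*v + 42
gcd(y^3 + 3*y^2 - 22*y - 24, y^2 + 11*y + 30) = y + 6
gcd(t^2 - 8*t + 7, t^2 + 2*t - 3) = t - 1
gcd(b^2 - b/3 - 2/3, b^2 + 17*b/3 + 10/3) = b + 2/3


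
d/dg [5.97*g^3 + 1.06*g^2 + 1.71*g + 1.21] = 17.91*g^2 + 2.12*g + 1.71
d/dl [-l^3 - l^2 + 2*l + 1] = -3*l^2 - 2*l + 2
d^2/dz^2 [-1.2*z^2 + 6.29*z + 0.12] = -2.40000000000000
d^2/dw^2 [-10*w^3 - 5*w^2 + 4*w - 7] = -60*w - 10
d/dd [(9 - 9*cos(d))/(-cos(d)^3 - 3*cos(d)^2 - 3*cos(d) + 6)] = 144*(2*cos(d)^3 - 6*cos(d) + 3)*sin(d)/(-12*sin(d)^2 + 15*cos(d) + cos(3*d) - 12)^2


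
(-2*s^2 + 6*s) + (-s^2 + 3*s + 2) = -3*s^2 + 9*s + 2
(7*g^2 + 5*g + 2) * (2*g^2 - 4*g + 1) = 14*g^4 - 18*g^3 - 9*g^2 - 3*g + 2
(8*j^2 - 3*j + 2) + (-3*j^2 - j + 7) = 5*j^2 - 4*j + 9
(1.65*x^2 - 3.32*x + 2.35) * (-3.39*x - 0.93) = -5.5935*x^3 + 9.7203*x^2 - 4.8789*x - 2.1855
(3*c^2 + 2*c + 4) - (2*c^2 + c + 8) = c^2 + c - 4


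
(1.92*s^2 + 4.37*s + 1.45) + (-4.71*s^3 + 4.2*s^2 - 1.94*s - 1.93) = -4.71*s^3 + 6.12*s^2 + 2.43*s - 0.48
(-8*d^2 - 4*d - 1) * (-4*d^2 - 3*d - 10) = 32*d^4 + 40*d^3 + 96*d^2 + 43*d + 10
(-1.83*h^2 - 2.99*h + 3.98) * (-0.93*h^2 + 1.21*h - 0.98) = 1.7019*h^4 + 0.5664*h^3 - 5.5259*h^2 + 7.746*h - 3.9004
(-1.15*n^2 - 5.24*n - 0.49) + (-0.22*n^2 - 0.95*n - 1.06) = -1.37*n^2 - 6.19*n - 1.55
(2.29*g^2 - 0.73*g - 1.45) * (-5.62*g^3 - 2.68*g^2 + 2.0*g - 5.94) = -12.8698*g^5 - 2.0346*g^4 + 14.6854*g^3 - 11.1766*g^2 + 1.4362*g + 8.613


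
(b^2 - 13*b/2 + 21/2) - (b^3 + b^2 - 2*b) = -b^3 - 9*b/2 + 21/2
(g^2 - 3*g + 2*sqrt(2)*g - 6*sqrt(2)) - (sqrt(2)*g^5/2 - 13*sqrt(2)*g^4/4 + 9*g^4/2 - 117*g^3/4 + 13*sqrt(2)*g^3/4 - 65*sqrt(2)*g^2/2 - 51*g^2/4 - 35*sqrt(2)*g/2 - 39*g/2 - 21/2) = -sqrt(2)*g^5/2 - 9*g^4/2 + 13*sqrt(2)*g^4/4 - 13*sqrt(2)*g^3/4 + 117*g^3/4 + 55*g^2/4 + 65*sqrt(2)*g^2/2 + 33*g/2 + 39*sqrt(2)*g/2 - 6*sqrt(2) + 21/2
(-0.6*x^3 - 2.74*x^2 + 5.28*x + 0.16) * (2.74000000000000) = -1.644*x^3 - 7.5076*x^2 + 14.4672*x + 0.4384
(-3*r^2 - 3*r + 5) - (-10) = -3*r^2 - 3*r + 15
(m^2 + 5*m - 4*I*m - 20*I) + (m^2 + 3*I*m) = 2*m^2 + 5*m - I*m - 20*I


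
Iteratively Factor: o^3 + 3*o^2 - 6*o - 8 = (o + 4)*(o^2 - o - 2) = (o - 2)*(o + 4)*(o + 1)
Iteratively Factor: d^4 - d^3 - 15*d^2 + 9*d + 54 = (d - 3)*(d^3 + 2*d^2 - 9*d - 18) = (d - 3)^2*(d^2 + 5*d + 6) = (d - 3)^2*(d + 3)*(d + 2)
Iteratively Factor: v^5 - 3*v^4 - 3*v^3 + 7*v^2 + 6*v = (v - 2)*(v^4 - v^3 - 5*v^2 - 3*v) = v*(v - 2)*(v^3 - v^2 - 5*v - 3) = v*(v - 2)*(v + 1)*(v^2 - 2*v - 3) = v*(v - 3)*(v - 2)*(v + 1)*(v + 1)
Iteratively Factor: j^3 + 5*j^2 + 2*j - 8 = (j + 2)*(j^2 + 3*j - 4) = (j + 2)*(j + 4)*(j - 1)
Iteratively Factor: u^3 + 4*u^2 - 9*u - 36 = (u - 3)*(u^2 + 7*u + 12) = (u - 3)*(u + 3)*(u + 4)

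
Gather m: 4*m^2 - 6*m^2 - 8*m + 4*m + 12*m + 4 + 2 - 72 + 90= -2*m^2 + 8*m + 24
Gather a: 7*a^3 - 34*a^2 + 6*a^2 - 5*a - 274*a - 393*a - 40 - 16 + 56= 7*a^3 - 28*a^2 - 672*a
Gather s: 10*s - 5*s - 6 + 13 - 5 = 5*s + 2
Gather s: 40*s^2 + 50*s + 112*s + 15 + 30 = 40*s^2 + 162*s + 45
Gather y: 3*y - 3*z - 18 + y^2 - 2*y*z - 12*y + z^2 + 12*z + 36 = y^2 + y*(-2*z - 9) + z^2 + 9*z + 18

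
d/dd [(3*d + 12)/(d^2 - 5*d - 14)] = 3*(-d^2 - 8*d + 6)/(d^4 - 10*d^3 - 3*d^2 + 140*d + 196)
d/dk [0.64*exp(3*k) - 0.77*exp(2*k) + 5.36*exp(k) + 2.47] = (1.92*exp(2*k) - 1.54*exp(k) + 5.36)*exp(k)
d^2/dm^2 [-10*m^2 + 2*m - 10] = -20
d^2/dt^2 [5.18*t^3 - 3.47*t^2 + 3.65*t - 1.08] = 31.08*t - 6.94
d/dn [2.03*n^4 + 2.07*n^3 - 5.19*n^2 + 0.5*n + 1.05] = 8.12*n^3 + 6.21*n^2 - 10.38*n + 0.5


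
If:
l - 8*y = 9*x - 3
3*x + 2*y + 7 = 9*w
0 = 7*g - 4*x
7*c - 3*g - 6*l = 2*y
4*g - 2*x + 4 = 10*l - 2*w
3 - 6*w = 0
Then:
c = 1159/1484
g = -135/53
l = 79/212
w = 1/2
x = -945/212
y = 2305/424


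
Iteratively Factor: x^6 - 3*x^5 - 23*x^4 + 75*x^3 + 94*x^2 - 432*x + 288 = (x - 4)*(x^5 + x^4 - 19*x^3 - x^2 + 90*x - 72) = (x - 4)*(x + 3)*(x^4 - 2*x^3 - 13*x^2 + 38*x - 24) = (x - 4)*(x - 2)*(x + 3)*(x^3 - 13*x + 12) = (x - 4)*(x - 2)*(x + 3)*(x + 4)*(x^2 - 4*x + 3) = (x - 4)*(x - 2)*(x - 1)*(x + 3)*(x + 4)*(x - 3)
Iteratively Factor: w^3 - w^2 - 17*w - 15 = (w - 5)*(w^2 + 4*w + 3) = (w - 5)*(w + 3)*(w + 1)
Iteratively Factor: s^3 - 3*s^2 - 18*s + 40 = (s + 4)*(s^2 - 7*s + 10) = (s - 5)*(s + 4)*(s - 2)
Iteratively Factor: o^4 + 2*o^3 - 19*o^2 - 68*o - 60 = (o + 3)*(o^3 - o^2 - 16*o - 20) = (o + 2)*(o + 3)*(o^2 - 3*o - 10) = (o + 2)^2*(o + 3)*(o - 5)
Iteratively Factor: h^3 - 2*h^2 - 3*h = (h + 1)*(h^2 - 3*h) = h*(h + 1)*(h - 3)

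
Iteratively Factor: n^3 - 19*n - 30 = (n - 5)*(n^2 + 5*n + 6) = (n - 5)*(n + 3)*(n + 2)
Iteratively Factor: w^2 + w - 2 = (w - 1)*(w + 2)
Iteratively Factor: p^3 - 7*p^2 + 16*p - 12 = (p - 2)*(p^2 - 5*p + 6) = (p - 3)*(p - 2)*(p - 2)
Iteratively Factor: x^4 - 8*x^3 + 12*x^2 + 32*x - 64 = (x - 2)*(x^3 - 6*x^2 + 32) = (x - 4)*(x - 2)*(x^2 - 2*x - 8) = (x - 4)^2*(x - 2)*(x + 2)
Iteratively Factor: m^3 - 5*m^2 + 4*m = (m)*(m^2 - 5*m + 4) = m*(m - 1)*(m - 4)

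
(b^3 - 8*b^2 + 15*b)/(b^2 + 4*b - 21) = b*(b - 5)/(b + 7)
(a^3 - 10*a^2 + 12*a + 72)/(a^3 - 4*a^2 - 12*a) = (a - 6)/a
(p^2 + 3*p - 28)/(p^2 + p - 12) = (p^2 + 3*p - 28)/(p^2 + p - 12)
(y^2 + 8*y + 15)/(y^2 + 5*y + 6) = (y + 5)/(y + 2)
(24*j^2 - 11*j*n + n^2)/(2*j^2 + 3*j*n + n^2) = (24*j^2 - 11*j*n + n^2)/(2*j^2 + 3*j*n + n^2)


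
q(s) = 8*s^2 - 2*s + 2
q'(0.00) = -2.00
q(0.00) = 2.00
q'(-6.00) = -98.00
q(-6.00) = 302.00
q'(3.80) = 58.80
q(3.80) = 109.92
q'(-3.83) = -63.28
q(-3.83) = 127.01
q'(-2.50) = -42.00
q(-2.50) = 57.00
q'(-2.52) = -42.32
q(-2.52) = 57.84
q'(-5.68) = -92.88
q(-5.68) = 271.46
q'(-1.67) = -28.72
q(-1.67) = 27.65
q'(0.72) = 9.52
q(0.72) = 4.71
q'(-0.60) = -11.60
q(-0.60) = 6.08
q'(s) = 16*s - 2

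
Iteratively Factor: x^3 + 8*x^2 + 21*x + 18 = (x + 3)*(x^2 + 5*x + 6) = (x + 2)*(x + 3)*(x + 3)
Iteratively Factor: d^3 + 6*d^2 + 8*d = (d)*(d^2 + 6*d + 8) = d*(d + 4)*(d + 2)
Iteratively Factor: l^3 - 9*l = (l + 3)*(l^2 - 3*l) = (l - 3)*(l + 3)*(l)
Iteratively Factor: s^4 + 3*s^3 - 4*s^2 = (s)*(s^3 + 3*s^2 - 4*s) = s^2*(s^2 + 3*s - 4) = s^2*(s - 1)*(s + 4)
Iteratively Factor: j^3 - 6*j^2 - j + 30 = (j - 3)*(j^2 - 3*j - 10) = (j - 3)*(j + 2)*(j - 5)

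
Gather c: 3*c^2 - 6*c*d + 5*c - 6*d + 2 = 3*c^2 + c*(5 - 6*d) - 6*d + 2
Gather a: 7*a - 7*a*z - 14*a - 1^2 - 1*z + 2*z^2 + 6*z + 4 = a*(-7*z - 7) + 2*z^2 + 5*z + 3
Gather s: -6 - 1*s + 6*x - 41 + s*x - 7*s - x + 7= s*(x - 8) + 5*x - 40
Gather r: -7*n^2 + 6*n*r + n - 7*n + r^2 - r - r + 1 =-7*n^2 - 6*n + r^2 + r*(6*n - 2) + 1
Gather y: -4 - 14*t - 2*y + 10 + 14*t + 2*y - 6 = 0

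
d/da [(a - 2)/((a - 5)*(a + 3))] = (-a^2 + 4*a - 19)/(a^4 - 4*a^3 - 26*a^2 + 60*a + 225)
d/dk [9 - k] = -1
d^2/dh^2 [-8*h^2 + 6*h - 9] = -16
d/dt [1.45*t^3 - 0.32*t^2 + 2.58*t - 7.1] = 4.35*t^2 - 0.64*t + 2.58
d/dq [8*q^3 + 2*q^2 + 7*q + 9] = 24*q^2 + 4*q + 7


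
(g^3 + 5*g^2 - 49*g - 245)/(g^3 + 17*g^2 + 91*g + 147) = (g^2 - 2*g - 35)/(g^2 + 10*g + 21)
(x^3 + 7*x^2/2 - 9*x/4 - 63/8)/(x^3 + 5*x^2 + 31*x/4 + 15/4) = (4*x^2 + 8*x - 21)/(2*(2*x^2 + 7*x + 5))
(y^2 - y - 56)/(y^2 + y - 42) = (y - 8)/(y - 6)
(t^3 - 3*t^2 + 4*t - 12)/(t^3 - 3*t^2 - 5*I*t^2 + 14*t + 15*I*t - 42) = (t - 2*I)/(t - 7*I)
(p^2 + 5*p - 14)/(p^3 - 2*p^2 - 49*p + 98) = 1/(p - 7)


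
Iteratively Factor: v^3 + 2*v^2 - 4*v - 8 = (v + 2)*(v^2 - 4) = (v - 2)*(v + 2)*(v + 2)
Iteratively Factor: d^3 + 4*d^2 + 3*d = (d)*(d^2 + 4*d + 3) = d*(d + 3)*(d + 1)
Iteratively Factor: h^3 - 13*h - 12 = (h - 4)*(h^2 + 4*h + 3) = (h - 4)*(h + 1)*(h + 3)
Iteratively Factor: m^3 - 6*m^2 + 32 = (m - 4)*(m^2 - 2*m - 8) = (m - 4)^2*(m + 2)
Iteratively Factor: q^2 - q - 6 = (q + 2)*(q - 3)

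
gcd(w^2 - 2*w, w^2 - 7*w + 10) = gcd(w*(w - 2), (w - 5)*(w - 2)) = w - 2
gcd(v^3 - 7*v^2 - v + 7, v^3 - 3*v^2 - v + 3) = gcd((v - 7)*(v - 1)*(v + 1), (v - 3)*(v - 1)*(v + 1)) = v^2 - 1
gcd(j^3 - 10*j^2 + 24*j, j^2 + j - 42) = j - 6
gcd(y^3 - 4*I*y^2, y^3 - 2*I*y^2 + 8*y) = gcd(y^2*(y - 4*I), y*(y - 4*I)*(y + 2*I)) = y^2 - 4*I*y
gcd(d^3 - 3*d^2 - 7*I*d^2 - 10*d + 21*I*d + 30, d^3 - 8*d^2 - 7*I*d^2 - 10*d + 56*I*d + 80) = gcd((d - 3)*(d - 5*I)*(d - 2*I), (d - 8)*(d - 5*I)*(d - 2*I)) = d^2 - 7*I*d - 10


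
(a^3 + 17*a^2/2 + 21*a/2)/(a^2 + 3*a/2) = a + 7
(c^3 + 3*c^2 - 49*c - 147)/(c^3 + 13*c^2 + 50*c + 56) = (c^2 - 4*c - 21)/(c^2 + 6*c + 8)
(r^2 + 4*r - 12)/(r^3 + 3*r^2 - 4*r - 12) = (r + 6)/(r^2 + 5*r + 6)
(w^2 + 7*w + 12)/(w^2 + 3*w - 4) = (w + 3)/(w - 1)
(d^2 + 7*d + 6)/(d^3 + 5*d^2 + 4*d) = (d + 6)/(d*(d + 4))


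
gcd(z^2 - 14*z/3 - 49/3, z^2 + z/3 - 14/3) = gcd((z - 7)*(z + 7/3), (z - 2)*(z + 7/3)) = z + 7/3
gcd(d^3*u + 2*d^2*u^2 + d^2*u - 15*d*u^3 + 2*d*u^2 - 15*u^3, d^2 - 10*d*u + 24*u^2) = 1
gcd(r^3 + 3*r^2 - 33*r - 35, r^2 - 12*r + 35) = r - 5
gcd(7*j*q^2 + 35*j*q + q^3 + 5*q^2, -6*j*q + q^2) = q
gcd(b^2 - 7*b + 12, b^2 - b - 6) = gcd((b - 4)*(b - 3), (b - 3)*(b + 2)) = b - 3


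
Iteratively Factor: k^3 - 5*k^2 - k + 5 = (k - 1)*(k^2 - 4*k - 5) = (k - 1)*(k + 1)*(k - 5)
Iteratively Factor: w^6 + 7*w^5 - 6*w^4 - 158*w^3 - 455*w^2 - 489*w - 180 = (w + 4)*(w^5 + 3*w^4 - 18*w^3 - 86*w^2 - 111*w - 45) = (w + 3)*(w + 4)*(w^4 - 18*w^2 - 32*w - 15) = (w + 3)^2*(w + 4)*(w^3 - 3*w^2 - 9*w - 5) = (w + 1)*(w + 3)^2*(w + 4)*(w^2 - 4*w - 5) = (w - 5)*(w + 1)*(w + 3)^2*(w + 4)*(w + 1)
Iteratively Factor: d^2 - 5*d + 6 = (d - 3)*(d - 2)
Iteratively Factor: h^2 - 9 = (h + 3)*(h - 3)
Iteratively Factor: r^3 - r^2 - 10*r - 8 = (r + 1)*(r^2 - 2*r - 8) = (r + 1)*(r + 2)*(r - 4)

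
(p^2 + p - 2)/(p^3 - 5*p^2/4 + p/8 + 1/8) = 8*(p + 2)/(8*p^2 - 2*p - 1)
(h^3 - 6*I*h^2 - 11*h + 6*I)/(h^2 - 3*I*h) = h - 3*I - 2/h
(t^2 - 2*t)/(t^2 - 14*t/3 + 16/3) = 3*t/(3*t - 8)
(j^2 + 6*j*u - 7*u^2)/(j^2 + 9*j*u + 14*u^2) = (j - u)/(j + 2*u)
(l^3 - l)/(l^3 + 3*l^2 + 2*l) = (l - 1)/(l + 2)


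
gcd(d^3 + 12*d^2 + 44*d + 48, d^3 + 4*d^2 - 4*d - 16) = d^2 + 6*d + 8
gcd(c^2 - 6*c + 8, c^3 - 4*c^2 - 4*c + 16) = c^2 - 6*c + 8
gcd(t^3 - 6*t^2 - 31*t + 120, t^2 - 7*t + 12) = t - 3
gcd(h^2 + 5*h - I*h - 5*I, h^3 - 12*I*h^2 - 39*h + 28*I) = h - I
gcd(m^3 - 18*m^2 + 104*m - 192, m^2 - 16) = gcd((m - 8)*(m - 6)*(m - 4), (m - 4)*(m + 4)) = m - 4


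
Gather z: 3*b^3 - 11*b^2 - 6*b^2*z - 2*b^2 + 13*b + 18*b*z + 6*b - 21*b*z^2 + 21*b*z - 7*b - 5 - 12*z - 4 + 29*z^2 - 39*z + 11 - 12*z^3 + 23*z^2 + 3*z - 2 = 3*b^3 - 13*b^2 + 12*b - 12*z^3 + z^2*(52 - 21*b) + z*(-6*b^2 + 39*b - 48)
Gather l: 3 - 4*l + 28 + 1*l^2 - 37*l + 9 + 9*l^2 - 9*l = 10*l^2 - 50*l + 40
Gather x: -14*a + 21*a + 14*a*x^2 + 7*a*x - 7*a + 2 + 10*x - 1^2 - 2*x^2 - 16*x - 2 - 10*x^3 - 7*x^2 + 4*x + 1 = -10*x^3 + x^2*(14*a - 9) + x*(7*a - 2)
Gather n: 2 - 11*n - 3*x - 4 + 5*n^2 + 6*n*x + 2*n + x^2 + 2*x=5*n^2 + n*(6*x - 9) + x^2 - x - 2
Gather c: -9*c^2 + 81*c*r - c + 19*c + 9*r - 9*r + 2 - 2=-9*c^2 + c*(81*r + 18)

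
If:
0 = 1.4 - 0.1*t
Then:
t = 14.00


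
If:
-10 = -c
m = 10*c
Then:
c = 10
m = 100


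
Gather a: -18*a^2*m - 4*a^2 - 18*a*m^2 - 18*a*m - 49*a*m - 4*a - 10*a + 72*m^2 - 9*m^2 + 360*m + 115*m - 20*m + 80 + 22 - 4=a^2*(-18*m - 4) + a*(-18*m^2 - 67*m - 14) + 63*m^2 + 455*m + 98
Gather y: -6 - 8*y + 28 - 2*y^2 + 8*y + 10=32 - 2*y^2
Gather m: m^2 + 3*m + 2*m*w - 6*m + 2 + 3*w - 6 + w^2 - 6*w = m^2 + m*(2*w - 3) + w^2 - 3*w - 4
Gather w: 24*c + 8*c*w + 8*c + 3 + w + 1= 32*c + w*(8*c + 1) + 4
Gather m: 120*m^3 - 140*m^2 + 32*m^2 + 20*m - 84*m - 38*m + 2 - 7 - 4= 120*m^3 - 108*m^2 - 102*m - 9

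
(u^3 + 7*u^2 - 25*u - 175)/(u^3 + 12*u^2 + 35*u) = (u - 5)/u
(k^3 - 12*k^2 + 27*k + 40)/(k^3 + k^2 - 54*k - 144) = (k^2 - 4*k - 5)/(k^2 + 9*k + 18)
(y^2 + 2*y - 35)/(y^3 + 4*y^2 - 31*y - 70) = 1/(y + 2)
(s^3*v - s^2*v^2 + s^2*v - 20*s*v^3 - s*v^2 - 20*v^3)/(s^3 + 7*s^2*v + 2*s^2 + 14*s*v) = v*(s^3 - s^2*v + s^2 - 20*s*v^2 - s*v - 20*v^2)/(s*(s^2 + 7*s*v + 2*s + 14*v))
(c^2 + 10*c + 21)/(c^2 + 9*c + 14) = (c + 3)/(c + 2)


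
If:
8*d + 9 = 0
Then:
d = -9/8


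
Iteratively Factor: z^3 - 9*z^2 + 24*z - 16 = (z - 1)*(z^2 - 8*z + 16) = (z - 4)*(z - 1)*(z - 4)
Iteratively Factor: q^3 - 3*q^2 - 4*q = (q)*(q^2 - 3*q - 4) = q*(q - 4)*(q + 1)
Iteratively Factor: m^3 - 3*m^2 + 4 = (m - 2)*(m^2 - m - 2) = (m - 2)*(m + 1)*(m - 2)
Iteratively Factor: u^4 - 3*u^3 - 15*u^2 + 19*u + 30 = (u - 5)*(u^3 + 2*u^2 - 5*u - 6) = (u - 5)*(u + 3)*(u^2 - u - 2) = (u - 5)*(u - 2)*(u + 3)*(u + 1)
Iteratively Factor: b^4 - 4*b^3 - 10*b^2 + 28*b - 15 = (b - 1)*(b^3 - 3*b^2 - 13*b + 15) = (b - 5)*(b - 1)*(b^2 + 2*b - 3) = (b - 5)*(b - 1)^2*(b + 3)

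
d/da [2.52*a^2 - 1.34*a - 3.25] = 5.04*a - 1.34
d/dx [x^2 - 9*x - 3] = 2*x - 9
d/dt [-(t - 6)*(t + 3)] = 3 - 2*t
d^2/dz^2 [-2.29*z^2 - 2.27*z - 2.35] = -4.58000000000000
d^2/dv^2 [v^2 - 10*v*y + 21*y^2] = 2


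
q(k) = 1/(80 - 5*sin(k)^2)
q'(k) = 10*sin(k)*cos(k)/(80 - 5*sin(k)^2)^2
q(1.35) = 0.01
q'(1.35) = 0.00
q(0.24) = 0.01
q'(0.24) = 0.00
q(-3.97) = 0.01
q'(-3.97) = -0.00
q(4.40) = 0.01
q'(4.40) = 0.00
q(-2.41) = 0.01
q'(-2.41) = 0.00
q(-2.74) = 0.01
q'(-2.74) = 0.00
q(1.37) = 0.01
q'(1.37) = 0.00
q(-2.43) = 0.01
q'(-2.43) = 0.00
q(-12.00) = 0.01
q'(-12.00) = 0.00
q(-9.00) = 0.01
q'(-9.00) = 0.00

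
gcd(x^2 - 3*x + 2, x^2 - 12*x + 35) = 1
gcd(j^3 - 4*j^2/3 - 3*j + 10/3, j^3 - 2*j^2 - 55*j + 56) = j - 1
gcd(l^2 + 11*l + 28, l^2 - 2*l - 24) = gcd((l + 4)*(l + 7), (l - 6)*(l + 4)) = l + 4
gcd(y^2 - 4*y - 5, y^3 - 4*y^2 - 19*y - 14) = y + 1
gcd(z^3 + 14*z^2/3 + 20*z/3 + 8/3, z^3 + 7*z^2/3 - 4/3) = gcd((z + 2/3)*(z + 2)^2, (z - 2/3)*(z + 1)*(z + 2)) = z + 2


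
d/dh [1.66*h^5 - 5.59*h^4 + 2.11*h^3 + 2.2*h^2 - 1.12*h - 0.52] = 8.3*h^4 - 22.36*h^3 + 6.33*h^2 + 4.4*h - 1.12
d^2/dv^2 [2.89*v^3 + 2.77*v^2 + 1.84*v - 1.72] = 17.34*v + 5.54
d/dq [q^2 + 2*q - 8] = 2*q + 2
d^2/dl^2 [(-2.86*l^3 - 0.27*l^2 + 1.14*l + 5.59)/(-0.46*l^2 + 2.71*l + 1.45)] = (3.5527136788005e-15*l^4 + 46.014208*l^3 + 61.413696*l^2 + 73.327584*l - 79.469488)/(0.097336*l^6 - 1.720308*l^5 + 9.214398*l^4 - 9.057091*l^3 - 29.045385*l^2 - 17.093325*l - 3.048625)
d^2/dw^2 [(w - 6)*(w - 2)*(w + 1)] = 6*w - 14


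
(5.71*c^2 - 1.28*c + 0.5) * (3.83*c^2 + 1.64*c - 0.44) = 21.8693*c^4 + 4.462*c^3 - 2.6966*c^2 + 1.3832*c - 0.22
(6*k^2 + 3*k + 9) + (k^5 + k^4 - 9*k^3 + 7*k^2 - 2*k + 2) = k^5 + k^4 - 9*k^3 + 13*k^2 + k + 11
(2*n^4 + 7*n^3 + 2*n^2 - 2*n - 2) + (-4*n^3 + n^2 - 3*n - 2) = 2*n^4 + 3*n^3 + 3*n^2 - 5*n - 4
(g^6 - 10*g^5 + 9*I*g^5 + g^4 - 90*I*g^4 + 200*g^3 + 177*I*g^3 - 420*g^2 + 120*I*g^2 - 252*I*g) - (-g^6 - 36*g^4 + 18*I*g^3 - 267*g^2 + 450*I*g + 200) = 2*g^6 - 10*g^5 + 9*I*g^5 + 37*g^4 - 90*I*g^4 + 200*g^3 + 159*I*g^3 - 153*g^2 + 120*I*g^2 - 702*I*g - 200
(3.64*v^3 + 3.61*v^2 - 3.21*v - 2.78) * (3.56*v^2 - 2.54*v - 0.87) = 12.9584*v^5 + 3.606*v^4 - 23.7638*v^3 - 4.8841*v^2 + 9.8539*v + 2.4186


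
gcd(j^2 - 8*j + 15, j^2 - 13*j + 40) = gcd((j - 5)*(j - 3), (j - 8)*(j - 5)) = j - 5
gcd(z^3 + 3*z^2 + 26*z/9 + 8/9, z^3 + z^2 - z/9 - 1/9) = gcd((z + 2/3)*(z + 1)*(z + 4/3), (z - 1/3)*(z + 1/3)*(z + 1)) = z + 1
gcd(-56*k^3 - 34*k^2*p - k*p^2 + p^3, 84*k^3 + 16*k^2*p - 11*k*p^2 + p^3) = -14*k^2 - 5*k*p + p^2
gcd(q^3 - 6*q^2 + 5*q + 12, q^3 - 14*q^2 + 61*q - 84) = q^2 - 7*q + 12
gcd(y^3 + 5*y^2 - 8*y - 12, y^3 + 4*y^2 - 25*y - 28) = y + 1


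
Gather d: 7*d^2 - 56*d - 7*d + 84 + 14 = 7*d^2 - 63*d + 98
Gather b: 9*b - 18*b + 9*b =0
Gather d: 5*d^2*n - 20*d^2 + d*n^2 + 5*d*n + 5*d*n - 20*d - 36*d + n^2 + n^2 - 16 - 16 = d^2*(5*n - 20) + d*(n^2 + 10*n - 56) + 2*n^2 - 32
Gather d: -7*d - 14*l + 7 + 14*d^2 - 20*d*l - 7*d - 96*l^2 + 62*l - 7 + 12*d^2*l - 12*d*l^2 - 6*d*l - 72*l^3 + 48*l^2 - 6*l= d^2*(12*l + 14) + d*(-12*l^2 - 26*l - 14) - 72*l^3 - 48*l^2 + 42*l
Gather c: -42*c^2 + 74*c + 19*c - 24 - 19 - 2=-42*c^2 + 93*c - 45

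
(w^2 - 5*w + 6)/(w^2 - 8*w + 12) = (w - 3)/(w - 6)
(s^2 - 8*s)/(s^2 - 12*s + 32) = s/(s - 4)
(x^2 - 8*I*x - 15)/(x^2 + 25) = (x - 3*I)/(x + 5*I)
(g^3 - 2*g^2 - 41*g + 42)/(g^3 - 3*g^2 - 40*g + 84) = (g - 1)/(g - 2)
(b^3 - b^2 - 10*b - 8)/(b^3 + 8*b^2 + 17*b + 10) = (b - 4)/(b + 5)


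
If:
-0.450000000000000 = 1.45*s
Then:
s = -0.31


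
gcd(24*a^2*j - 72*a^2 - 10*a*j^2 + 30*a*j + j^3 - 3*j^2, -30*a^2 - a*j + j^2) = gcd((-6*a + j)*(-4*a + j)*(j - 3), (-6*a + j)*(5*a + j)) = 6*a - j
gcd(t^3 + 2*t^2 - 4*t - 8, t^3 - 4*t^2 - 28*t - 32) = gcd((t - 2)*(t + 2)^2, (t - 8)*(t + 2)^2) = t^2 + 4*t + 4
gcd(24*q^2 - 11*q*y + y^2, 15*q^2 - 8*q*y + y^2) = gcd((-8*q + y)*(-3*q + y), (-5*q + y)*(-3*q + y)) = -3*q + y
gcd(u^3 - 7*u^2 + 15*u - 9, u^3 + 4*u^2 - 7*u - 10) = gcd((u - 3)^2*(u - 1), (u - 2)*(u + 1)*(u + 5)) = 1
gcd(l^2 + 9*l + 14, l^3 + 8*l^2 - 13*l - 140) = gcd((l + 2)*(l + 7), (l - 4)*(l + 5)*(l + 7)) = l + 7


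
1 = 1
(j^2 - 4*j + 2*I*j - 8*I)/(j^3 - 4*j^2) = (j + 2*I)/j^2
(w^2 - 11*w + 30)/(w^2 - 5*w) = (w - 6)/w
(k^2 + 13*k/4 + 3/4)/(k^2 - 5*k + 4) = (4*k^2 + 13*k + 3)/(4*(k^2 - 5*k + 4))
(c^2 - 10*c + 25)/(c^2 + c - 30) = (c - 5)/(c + 6)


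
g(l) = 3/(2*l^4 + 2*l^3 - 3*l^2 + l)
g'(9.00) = 0.00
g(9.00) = 0.00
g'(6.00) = 0.00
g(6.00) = 0.00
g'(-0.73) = -2.54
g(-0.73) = -1.18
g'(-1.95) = 133.73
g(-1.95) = 4.11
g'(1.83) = -0.25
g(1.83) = 0.11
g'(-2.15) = 2.43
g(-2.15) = 0.44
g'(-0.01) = -29979.76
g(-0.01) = -291.21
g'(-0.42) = -11.16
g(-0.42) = -2.90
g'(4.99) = -0.00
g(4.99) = 0.00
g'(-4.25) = 0.01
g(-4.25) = 0.01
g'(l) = 3*(-8*l^3 - 6*l^2 + 6*l - 1)/(2*l^4 + 2*l^3 - 3*l^2 + l)^2 = 3*(-8*l^3 - 6*l^2 + 6*l - 1)/(l^2*(2*l^3 + 2*l^2 - 3*l + 1)^2)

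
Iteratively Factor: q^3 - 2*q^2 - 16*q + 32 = (q - 2)*(q^2 - 16) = (q - 2)*(q + 4)*(q - 4)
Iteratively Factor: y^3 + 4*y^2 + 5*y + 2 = (y + 2)*(y^2 + 2*y + 1) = (y + 1)*(y + 2)*(y + 1)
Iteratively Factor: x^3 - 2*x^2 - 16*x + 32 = (x + 4)*(x^2 - 6*x + 8) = (x - 4)*(x + 4)*(x - 2)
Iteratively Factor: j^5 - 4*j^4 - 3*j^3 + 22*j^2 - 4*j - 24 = (j + 1)*(j^4 - 5*j^3 + 2*j^2 + 20*j - 24) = (j + 1)*(j + 2)*(j^3 - 7*j^2 + 16*j - 12) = (j - 2)*(j + 1)*(j + 2)*(j^2 - 5*j + 6) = (j - 2)^2*(j + 1)*(j + 2)*(j - 3)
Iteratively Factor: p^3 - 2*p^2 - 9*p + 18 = (p + 3)*(p^2 - 5*p + 6) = (p - 3)*(p + 3)*(p - 2)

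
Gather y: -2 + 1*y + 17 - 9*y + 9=24 - 8*y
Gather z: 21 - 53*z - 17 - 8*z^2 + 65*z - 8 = -8*z^2 + 12*z - 4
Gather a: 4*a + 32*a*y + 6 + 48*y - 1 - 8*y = a*(32*y + 4) + 40*y + 5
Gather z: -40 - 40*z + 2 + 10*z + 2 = -30*z - 36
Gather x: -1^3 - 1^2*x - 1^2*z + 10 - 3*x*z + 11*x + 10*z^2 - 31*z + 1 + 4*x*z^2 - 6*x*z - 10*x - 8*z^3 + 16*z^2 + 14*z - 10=x*(4*z^2 - 9*z) - 8*z^3 + 26*z^2 - 18*z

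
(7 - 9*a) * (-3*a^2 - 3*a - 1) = 27*a^3 + 6*a^2 - 12*a - 7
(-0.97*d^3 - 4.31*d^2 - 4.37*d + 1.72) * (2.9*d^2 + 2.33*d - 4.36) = -2.813*d^5 - 14.7591*d^4 - 18.4861*d^3 + 13.5975*d^2 + 23.0608*d - 7.4992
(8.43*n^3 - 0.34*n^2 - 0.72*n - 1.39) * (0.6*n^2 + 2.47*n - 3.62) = 5.058*n^5 + 20.6181*n^4 - 31.7884*n^3 - 1.3816*n^2 - 0.8269*n + 5.0318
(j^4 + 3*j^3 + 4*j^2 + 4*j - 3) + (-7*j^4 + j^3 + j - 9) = -6*j^4 + 4*j^3 + 4*j^2 + 5*j - 12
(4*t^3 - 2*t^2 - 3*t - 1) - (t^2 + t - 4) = 4*t^3 - 3*t^2 - 4*t + 3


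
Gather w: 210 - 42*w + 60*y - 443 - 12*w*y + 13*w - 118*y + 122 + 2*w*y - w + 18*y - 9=w*(-10*y - 30) - 40*y - 120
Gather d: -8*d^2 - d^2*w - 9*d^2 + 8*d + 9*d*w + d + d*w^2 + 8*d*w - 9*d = d^2*(-w - 17) + d*(w^2 + 17*w)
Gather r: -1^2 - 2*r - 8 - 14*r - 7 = -16*r - 16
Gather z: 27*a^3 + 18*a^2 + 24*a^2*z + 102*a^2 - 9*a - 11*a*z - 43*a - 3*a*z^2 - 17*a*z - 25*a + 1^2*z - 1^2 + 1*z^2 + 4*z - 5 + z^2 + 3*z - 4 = 27*a^3 + 120*a^2 - 77*a + z^2*(2 - 3*a) + z*(24*a^2 - 28*a + 8) - 10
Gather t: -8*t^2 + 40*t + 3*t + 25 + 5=-8*t^2 + 43*t + 30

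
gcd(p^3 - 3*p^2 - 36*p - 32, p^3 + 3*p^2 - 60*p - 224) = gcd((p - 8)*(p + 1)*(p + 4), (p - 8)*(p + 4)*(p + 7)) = p^2 - 4*p - 32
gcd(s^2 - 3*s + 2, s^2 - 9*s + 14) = s - 2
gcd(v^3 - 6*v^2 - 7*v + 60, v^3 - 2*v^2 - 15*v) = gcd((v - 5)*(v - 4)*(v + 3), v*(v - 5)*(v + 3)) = v^2 - 2*v - 15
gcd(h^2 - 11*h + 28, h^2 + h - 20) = h - 4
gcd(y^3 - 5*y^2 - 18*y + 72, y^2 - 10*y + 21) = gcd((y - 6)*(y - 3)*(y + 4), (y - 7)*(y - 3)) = y - 3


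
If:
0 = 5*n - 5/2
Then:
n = 1/2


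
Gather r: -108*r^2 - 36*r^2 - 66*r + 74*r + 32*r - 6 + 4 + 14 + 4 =-144*r^2 + 40*r + 16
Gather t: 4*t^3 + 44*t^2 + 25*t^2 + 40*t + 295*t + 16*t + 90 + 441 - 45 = 4*t^3 + 69*t^2 + 351*t + 486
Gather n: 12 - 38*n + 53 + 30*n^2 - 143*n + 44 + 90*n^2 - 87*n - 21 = 120*n^2 - 268*n + 88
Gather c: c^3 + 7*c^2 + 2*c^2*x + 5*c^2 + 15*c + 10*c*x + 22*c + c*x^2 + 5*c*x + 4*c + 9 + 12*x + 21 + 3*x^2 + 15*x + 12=c^3 + c^2*(2*x + 12) + c*(x^2 + 15*x + 41) + 3*x^2 + 27*x + 42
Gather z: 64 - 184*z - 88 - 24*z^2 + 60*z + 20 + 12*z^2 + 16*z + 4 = -12*z^2 - 108*z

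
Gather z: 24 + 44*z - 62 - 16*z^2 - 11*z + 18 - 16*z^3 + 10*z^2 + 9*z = -16*z^3 - 6*z^2 + 42*z - 20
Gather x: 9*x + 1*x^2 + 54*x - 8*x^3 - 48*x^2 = -8*x^3 - 47*x^2 + 63*x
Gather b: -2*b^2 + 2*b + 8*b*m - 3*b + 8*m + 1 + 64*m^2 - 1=-2*b^2 + b*(8*m - 1) + 64*m^2 + 8*m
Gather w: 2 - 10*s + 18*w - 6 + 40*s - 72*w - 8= 30*s - 54*w - 12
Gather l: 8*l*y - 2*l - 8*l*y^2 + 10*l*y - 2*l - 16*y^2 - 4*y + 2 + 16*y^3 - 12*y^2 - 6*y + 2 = l*(-8*y^2 + 18*y - 4) + 16*y^3 - 28*y^2 - 10*y + 4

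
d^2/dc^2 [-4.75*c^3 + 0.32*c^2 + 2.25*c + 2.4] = 0.64 - 28.5*c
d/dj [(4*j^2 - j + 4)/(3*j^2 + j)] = (7*j^2 - 24*j - 4)/(j^2*(9*j^2 + 6*j + 1))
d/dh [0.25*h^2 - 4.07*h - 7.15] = 0.5*h - 4.07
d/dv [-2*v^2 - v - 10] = -4*v - 1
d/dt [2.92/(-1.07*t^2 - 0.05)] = 6.2488*t/(1.07*t^2 + 0.05)^2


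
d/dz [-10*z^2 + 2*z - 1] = 2 - 20*z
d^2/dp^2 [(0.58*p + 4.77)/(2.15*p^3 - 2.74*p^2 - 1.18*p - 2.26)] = (16.0863*p^5 + 244.09122*p^4 - 437.949384*p^3 + 176.077212*p^2 + 210.049212*p - 48.885488)/(9.938375*p^9 - 37.99695*p^8 + 32.06037*p^7 - 10.203094*p^6 + 62.286036*p^5 - 27.945336*p^4 - 12.541204*p^3 - 51.424944*p^2 - 18.080904*p - 11.543176)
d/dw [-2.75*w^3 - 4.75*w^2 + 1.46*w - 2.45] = -8.25*w^2 - 9.5*w + 1.46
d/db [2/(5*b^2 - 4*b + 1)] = 4*(2 - 5*b)/(5*b^2 - 4*b + 1)^2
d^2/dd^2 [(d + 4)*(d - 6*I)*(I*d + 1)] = 6*I*d + 14 + 8*I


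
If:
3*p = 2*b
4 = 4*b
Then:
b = 1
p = 2/3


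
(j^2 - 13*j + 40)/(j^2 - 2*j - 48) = (j - 5)/(j + 6)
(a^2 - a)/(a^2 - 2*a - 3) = a*(1 - a)/(-a^2 + 2*a + 3)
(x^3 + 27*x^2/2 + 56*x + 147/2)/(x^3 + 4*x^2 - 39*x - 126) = (x + 7/2)/(x - 6)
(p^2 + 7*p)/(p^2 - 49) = p/(p - 7)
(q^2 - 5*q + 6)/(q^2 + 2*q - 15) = (q - 2)/(q + 5)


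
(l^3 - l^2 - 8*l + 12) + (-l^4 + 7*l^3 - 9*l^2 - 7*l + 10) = -l^4 + 8*l^3 - 10*l^2 - 15*l + 22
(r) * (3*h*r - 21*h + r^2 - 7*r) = 3*h*r^2 - 21*h*r + r^3 - 7*r^2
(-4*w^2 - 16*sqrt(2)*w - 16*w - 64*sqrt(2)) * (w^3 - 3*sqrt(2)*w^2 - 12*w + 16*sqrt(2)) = -4*w^5 - 16*w^4 - 4*sqrt(2)*w^4 - 16*sqrt(2)*w^3 + 144*w^3 + 128*sqrt(2)*w^2 + 576*w^2 - 512*w + 512*sqrt(2)*w - 2048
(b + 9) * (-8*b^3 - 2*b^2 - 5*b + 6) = -8*b^4 - 74*b^3 - 23*b^2 - 39*b + 54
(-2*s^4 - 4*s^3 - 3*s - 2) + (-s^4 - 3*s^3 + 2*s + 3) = -3*s^4 - 7*s^3 - s + 1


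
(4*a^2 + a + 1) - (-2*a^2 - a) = 6*a^2 + 2*a + 1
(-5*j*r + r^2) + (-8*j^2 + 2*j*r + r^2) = -8*j^2 - 3*j*r + 2*r^2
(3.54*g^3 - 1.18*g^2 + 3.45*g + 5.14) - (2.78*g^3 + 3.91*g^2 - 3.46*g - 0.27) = 0.76*g^3 - 5.09*g^2 + 6.91*g + 5.41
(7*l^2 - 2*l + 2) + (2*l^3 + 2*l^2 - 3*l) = 2*l^3 + 9*l^2 - 5*l + 2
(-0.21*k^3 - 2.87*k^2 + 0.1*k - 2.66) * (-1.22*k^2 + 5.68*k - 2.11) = 0.2562*k^5 + 2.3086*k^4 - 15.9805*k^3 + 9.8689*k^2 - 15.3198*k + 5.6126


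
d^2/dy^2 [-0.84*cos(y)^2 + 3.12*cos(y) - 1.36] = -3.12*cos(y) + 1.68*cos(2*y)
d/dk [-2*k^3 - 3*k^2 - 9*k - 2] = -6*k^2 - 6*k - 9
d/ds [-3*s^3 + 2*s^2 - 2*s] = -9*s^2 + 4*s - 2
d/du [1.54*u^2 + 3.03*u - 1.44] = 3.08*u + 3.03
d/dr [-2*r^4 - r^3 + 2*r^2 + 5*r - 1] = -8*r^3 - 3*r^2 + 4*r + 5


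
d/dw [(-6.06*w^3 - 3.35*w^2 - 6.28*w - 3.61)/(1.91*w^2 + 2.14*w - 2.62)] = (-11.5746*w^4 - 25.9368*w^3 + 52.4574*w^2 + 31.3442*w + 24.179)/(3.6481*w^4 + 8.1748*w^3 - 5.4288*w^2 - 11.2136*w + 6.8644)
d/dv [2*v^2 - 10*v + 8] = 4*v - 10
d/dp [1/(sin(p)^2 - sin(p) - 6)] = (1 - 2*sin(p))*cos(p)/(sin(p) + cos(p)^2 + 5)^2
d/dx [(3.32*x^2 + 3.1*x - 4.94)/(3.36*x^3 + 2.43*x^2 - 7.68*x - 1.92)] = (-11.1552*x^4 - 20.832*x^3 + 16.7646*x^2 + 11.2596*x - 43.8912)/(11.2896*x^6 + 16.3296*x^5 - 45.7047*x^4 - 50.2272*x^3 + 49.6512*x^2 + 29.4912*x + 3.6864)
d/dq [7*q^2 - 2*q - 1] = 14*q - 2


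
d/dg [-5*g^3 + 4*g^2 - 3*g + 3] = -15*g^2 + 8*g - 3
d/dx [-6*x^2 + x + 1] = 1 - 12*x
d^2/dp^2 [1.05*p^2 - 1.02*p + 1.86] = 2.10000000000000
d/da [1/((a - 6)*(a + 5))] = (1 - 2*a)/(a^4 - 2*a^3 - 59*a^2 + 60*a + 900)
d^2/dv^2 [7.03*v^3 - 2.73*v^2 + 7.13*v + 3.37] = 42.18*v - 5.46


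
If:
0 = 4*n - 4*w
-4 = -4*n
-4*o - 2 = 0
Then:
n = 1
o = -1/2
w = 1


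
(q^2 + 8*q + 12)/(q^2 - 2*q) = (q^2 + 8*q + 12)/(q*(q - 2))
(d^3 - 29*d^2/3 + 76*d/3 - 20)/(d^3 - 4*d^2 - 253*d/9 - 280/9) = 3*(-3*d^3 + 29*d^2 - 76*d + 60)/(-9*d^3 + 36*d^2 + 253*d + 280)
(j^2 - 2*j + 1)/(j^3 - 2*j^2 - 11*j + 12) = (j - 1)/(j^2 - j - 12)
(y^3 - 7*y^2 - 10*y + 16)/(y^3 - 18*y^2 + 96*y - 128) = (y^2 + y - 2)/(y^2 - 10*y + 16)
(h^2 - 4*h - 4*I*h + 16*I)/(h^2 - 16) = (h - 4*I)/(h + 4)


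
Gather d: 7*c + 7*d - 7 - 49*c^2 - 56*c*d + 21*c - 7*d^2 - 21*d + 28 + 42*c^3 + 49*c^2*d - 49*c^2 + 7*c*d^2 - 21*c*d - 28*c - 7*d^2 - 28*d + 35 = 42*c^3 - 98*c^2 + d^2*(7*c - 14) + d*(49*c^2 - 77*c - 42) + 56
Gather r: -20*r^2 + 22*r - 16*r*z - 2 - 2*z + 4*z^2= -20*r^2 + r*(22 - 16*z) + 4*z^2 - 2*z - 2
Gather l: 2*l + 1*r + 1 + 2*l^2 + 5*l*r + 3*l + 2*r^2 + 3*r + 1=2*l^2 + l*(5*r + 5) + 2*r^2 + 4*r + 2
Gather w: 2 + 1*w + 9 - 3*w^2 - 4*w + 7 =-3*w^2 - 3*w + 18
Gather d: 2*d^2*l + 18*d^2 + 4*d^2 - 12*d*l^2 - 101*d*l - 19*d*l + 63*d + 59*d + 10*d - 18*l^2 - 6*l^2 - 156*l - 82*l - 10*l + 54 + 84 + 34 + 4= d^2*(2*l + 22) + d*(-12*l^2 - 120*l + 132) - 24*l^2 - 248*l + 176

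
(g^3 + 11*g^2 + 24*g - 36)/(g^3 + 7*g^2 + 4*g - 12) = (g + 6)/(g + 2)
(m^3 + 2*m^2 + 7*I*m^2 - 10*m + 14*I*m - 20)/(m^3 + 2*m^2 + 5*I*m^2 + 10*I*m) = (m + 2*I)/m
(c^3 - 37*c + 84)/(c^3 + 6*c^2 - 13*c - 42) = (c - 4)/(c + 2)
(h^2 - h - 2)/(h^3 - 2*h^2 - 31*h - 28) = (h - 2)/(h^2 - 3*h - 28)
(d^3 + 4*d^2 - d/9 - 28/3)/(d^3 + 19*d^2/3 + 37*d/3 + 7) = (d - 4/3)/(d + 1)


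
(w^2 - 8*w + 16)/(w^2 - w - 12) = (w - 4)/(w + 3)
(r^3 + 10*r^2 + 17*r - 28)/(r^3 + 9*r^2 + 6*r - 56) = (r - 1)/(r - 2)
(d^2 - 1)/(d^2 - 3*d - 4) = (d - 1)/(d - 4)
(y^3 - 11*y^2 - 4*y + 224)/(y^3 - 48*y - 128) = (y - 7)/(y + 4)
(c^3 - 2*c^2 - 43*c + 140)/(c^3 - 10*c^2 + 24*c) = (c^2 + 2*c - 35)/(c*(c - 6))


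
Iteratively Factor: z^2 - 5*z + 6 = (z - 3)*(z - 2)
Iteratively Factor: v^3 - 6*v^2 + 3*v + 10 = (v - 2)*(v^2 - 4*v - 5) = (v - 2)*(v + 1)*(v - 5)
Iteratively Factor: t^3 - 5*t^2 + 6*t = (t)*(t^2 - 5*t + 6) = t*(t - 3)*(t - 2)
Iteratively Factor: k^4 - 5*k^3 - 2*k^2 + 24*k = (k + 2)*(k^3 - 7*k^2 + 12*k) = k*(k + 2)*(k^2 - 7*k + 12) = k*(k - 4)*(k + 2)*(k - 3)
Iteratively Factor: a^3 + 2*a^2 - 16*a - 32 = (a + 4)*(a^2 - 2*a - 8) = (a + 2)*(a + 4)*(a - 4)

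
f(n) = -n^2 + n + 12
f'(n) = 1 - 2*n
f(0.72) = 12.20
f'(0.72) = -0.44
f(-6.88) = -42.21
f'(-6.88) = 14.76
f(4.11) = -0.78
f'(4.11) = -7.22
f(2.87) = 6.63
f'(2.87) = -4.74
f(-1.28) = 9.08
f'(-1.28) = 3.56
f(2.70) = 7.41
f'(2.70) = -4.40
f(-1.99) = 6.05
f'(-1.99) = 4.98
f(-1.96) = 6.20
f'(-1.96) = 4.92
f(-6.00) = -30.00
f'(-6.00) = 13.00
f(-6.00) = -30.00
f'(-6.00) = 13.00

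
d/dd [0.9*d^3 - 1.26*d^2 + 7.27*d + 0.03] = 2.7*d^2 - 2.52*d + 7.27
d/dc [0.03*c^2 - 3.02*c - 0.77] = 0.06*c - 3.02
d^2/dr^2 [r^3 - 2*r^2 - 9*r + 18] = 6*r - 4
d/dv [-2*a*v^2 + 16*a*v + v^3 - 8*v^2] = -4*a*v + 16*a + 3*v^2 - 16*v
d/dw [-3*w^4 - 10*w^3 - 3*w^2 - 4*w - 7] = -12*w^3 - 30*w^2 - 6*w - 4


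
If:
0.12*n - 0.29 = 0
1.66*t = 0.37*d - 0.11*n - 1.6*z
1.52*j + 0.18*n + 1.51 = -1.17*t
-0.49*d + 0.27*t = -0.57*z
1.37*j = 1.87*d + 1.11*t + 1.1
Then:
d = 4.08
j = 2.45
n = 2.42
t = -4.85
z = 5.81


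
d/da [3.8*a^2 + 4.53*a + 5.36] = 7.6*a + 4.53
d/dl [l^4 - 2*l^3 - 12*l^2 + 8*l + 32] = 4*l^3 - 6*l^2 - 24*l + 8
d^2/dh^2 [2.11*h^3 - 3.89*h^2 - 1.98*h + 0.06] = 12.66*h - 7.78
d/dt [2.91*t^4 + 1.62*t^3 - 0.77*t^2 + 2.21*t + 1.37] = 11.64*t^3 + 4.86*t^2 - 1.54*t + 2.21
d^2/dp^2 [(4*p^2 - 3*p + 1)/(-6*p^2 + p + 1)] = 4*(42*p^3 - 90*p^2 + 36*p - 7)/(216*p^6 - 108*p^5 - 90*p^4 + 35*p^3 + 15*p^2 - 3*p - 1)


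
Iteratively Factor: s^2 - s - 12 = (s - 4)*(s + 3)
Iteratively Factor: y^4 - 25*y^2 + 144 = (y - 4)*(y^3 + 4*y^2 - 9*y - 36) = (y - 4)*(y + 3)*(y^2 + y - 12) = (y - 4)*(y - 3)*(y + 3)*(y + 4)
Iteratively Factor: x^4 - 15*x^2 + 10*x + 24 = (x + 4)*(x^3 - 4*x^2 + x + 6) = (x - 2)*(x + 4)*(x^2 - 2*x - 3) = (x - 3)*(x - 2)*(x + 4)*(x + 1)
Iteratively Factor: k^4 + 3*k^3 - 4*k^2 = (k)*(k^3 + 3*k^2 - 4*k) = k*(k - 1)*(k^2 + 4*k) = k^2*(k - 1)*(k + 4)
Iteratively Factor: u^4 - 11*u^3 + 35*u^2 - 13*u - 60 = (u - 3)*(u^3 - 8*u^2 + 11*u + 20) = (u - 4)*(u - 3)*(u^2 - 4*u - 5) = (u - 4)*(u - 3)*(u + 1)*(u - 5)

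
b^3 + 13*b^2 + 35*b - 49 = (b - 1)*(b + 7)^2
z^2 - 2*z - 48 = (z - 8)*(z + 6)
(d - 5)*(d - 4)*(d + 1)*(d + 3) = d^4 - 5*d^3 - 13*d^2 + 53*d + 60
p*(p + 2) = p^2 + 2*p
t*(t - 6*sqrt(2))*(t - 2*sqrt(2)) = t^3 - 8*sqrt(2)*t^2 + 24*t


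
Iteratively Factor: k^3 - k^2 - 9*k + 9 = (k - 1)*(k^2 - 9) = (k - 1)*(k + 3)*(k - 3)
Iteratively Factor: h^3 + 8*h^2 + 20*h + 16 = (h + 4)*(h^2 + 4*h + 4) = (h + 2)*(h + 4)*(h + 2)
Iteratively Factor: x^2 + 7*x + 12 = (x + 4)*(x + 3)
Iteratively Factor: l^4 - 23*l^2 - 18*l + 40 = (l + 2)*(l^3 - 2*l^2 - 19*l + 20) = (l + 2)*(l + 4)*(l^2 - 6*l + 5) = (l - 5)*(l + 2)*(l + 4)*(l - 1)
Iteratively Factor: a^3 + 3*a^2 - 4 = (a + 2)*(a^2 + a - 2) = (a - 1)*(a + 2)*(a + 2)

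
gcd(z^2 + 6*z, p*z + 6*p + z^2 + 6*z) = z + 6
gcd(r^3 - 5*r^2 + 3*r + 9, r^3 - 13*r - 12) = r + 1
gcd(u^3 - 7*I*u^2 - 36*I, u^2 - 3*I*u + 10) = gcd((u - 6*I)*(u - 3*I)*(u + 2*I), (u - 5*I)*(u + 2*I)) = u + 2*I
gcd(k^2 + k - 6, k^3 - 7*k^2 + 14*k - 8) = k - 2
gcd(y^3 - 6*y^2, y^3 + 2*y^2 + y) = y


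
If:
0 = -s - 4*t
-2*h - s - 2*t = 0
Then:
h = t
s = -4*t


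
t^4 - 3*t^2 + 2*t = t*(t - 1)^2*(t + 2)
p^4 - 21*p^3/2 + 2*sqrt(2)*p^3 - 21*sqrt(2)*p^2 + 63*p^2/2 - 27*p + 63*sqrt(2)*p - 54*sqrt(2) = (p - 6)*(p - 3)*(p - 3/2)*(p + 2*sqrt(2))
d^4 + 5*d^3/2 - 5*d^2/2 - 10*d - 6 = (d - 2)*(d + 1)*(d + 3/2)*(d + 2)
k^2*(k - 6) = k^3 - 6*k^2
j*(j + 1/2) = j^2 + j/2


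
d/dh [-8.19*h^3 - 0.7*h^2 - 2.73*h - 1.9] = -24.57*h^2 - 1.4*h - 2.73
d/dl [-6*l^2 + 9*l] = 9 - 12*l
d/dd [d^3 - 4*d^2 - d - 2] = 3*d^2 - 8*d - 1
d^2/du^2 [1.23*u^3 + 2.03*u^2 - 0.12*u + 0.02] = 7.38*u + 4.06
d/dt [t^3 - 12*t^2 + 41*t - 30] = 3*t^2 - 24*t + 41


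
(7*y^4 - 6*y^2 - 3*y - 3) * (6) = 42*y^4 - 36*y^2 - 18*y - 18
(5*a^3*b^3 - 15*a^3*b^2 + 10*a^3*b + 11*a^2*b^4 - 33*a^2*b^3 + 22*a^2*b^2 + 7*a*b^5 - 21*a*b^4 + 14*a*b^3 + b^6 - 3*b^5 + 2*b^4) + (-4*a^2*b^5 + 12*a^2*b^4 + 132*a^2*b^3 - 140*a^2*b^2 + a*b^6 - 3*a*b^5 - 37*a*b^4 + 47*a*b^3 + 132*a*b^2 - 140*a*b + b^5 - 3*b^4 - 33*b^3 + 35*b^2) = 5*a^3*b^3 - 15*a^3*b^2 + 10*a^3*b - 4*a^2*b^5 + 23*a^2*b^4 + 99*a^2*b^3 - 118*a^2*b^2 + a*b^6 + 4*a*b^5 - 58*a*b^4 + 61*a*b^3 + 132*a*b^2 - 140*a*b + b^6 - 2*b^5 - b^4 - 33*b^3 + 35*b^2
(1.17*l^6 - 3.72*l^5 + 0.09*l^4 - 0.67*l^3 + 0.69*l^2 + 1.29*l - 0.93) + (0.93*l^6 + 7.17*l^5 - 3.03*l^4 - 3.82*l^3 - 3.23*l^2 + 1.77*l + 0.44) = 2.1*l^6 + 3.45*l^5 - 2.94*l^4 - 4.49*l^3 - 2.54*l^2 + 3.06*l - 0.49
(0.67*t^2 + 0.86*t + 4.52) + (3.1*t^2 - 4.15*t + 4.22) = 3.77*t^2 - 3.29*t + 8.74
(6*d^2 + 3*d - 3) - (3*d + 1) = 6*d^2 - 4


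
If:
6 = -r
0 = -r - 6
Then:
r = -6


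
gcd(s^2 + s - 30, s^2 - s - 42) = s + 6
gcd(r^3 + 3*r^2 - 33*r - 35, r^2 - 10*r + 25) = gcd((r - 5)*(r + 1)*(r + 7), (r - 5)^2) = r - 5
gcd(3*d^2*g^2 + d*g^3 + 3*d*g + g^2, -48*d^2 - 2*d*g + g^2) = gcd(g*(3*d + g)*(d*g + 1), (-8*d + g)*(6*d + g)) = 1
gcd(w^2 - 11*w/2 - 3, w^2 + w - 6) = 1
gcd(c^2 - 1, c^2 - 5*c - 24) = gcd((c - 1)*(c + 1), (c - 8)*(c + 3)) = 1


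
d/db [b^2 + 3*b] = 2*b + 3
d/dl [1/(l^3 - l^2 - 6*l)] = (-3*l^2 + 2*l + 6)/(l^2*(-l^2 + l + 6)^2)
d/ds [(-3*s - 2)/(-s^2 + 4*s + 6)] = (3*s^2 - 12*s - 2*(s - 2)*(3*s + 2) - 18)/(-s^2 + 4*s + 6)^2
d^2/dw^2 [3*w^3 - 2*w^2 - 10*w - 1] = 18*w - 4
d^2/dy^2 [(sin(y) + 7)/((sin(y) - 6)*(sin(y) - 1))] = (-sin(y)^4 - 36*sin(y)^3 + 149*sin(y)^2 - 26*sin(y) - 686)/((sin(y) - 6)^3*(sin(y) - 1)^2)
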